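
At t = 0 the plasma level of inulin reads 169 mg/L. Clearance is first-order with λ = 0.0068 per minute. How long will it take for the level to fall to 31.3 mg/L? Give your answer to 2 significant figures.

t½ = ln 2 / λ = 0.69315 / 0.0068 ≈ 101.93 minutes.
Fraction remaining = 31.3/169 ≈ 0.18521.
n = log₂(169/31.3) = ln(5.3994)/ln 2 ≈ 2.4328 half-lives.
t = n × t½ = 2.4328 × 101.93 ≈ 247.98 minutes.

250 minutes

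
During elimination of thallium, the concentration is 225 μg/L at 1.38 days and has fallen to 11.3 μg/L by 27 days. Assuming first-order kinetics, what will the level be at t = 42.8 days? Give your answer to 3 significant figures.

Over Δt = 27 − 1.38 = 25.62 days, the level fell by a factor of 225/11.3 ≈ 19.912.
n = log₂(19.912) ≈ 4.3155 half-lives, so t½ = 25.62/4.3155 ≈ 5.9367 days.
From t = 27 to t = 42.8: 11.3 × (1/2)^((42.8−27)/5.9367) ≈ 1.7861 μg/L.

1.79 μg/L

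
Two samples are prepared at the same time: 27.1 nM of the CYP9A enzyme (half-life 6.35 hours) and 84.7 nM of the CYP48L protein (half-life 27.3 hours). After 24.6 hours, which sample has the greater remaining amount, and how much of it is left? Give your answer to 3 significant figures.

CYP48L protein, 45.4 nM

CYP9A enzyme: 27.1 × (1/2)^3.874 ≈ 1.8483 nM.
CYP48L protein: 84.7 × (1/2)^0.9011 ≈ 45.355 nM.
CYP48L protein has more remaining, at ≈ 45.355 nM.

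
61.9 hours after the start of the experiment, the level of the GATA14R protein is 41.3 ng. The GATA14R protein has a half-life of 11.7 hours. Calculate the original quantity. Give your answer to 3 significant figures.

Number of half-lives elapsed: n = 61.9/11.7 ≈ 5.2906.
A₀ = A × 2^n = 41.3 × 2^5.2906 = 41.3 × 39.141 ≈ 1616.5 ng.

1620 ng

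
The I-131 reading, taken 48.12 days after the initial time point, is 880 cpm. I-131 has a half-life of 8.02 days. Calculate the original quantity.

Number of half-lives elapsed: n = 48.12/8.02 ≈ 6.
A₀ = A × 2^n = 880 × 2^6 = 880 × 64 ≈ 56320 cpm.

56320 cpm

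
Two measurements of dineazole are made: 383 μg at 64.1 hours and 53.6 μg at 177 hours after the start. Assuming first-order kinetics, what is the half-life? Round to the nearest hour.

Over Δt = 177 − 64.1 = 112.9 hours, the level fell by a factor of 383/53.6 ≈ 7.1455.
n = log₂(7.1455) ≈ 2.837 half-lives, so t½ = 112.9/2.837 ≈ 39.795 hours.

40 hours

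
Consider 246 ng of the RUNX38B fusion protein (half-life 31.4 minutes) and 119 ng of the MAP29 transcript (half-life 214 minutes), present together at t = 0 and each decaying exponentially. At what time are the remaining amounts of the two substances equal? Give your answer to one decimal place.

38.6 minutes

Set 246·(1/2)^(t/31.4) = 119·(1/2)^(t/214).
Taking log₂: log₂(246/119) = t·(1/31.4 − 1/214).
log₂(2.0672) = 1.0477; 1/31.4 − 1/214 = 0.027174.
t = 1.0477 / 0.027174 ≈ 38.555 minutes.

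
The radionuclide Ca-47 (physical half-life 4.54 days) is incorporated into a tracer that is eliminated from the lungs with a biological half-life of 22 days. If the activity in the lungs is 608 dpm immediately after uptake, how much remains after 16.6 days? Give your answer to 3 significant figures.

1/t_eff = 1/t_phys + 1/t_biol = 1/4.54 + 1/22 = 0.26572 per day.
t_eff = 4.54 × 22 / (4.54 + 22) ≈ 3.7634 days.
Remaining = 608 × (1/2)^(16.6/3.7634) = 608 × (1/2)^4.4109 ≈ 28.581 dpm.

28.6 dpm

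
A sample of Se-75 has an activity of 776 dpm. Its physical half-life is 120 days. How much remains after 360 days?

97 dpm

Elapsed time is 3 half-lives (360/120).
Each half-life halves the amount: 776 × (1/2)^3 = 776/8 = 97 dpm.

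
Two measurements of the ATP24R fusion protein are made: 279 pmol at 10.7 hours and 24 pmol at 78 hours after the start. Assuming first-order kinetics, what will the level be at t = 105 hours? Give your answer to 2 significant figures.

Over Δt = 78 − 10.7 = 67.3 hours, the level fell by a factor of 279/24 ≈ 11.625.
n = log₂(11.625) ≈ 3.5392 half-lives, so t½ = 67.3/3.5392 ≈ 19.016 hours.
From t = 78 to t = 105: 24 × (1/2)^((105−78)/19.016) ≈ 8.9699 pmol.

9.0 pmol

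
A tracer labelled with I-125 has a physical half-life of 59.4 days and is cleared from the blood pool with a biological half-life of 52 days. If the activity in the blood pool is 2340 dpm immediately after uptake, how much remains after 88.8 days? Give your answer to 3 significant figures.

254 dpm

1/t_eff = 1/t_phys + 1/t_biol = 1/59.4 + 1/52 = 0.036066 per day.
t_eff = 59.4 × 52 / (59.4 + 52) ≈ 27.727 days.
Remaining = 2340 × (1/2)^(88.8/27.727) = 2340 × (1/2)^3.2026 ≈ 254.17 dpm.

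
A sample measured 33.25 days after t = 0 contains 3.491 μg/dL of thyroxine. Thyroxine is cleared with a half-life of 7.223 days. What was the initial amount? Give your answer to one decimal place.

Number of half-lives elapsed: n = 33.25/7.223 ≈ 4.6034.
A₀ = A × 2^n = 3.491 × 2^4.6034 = 3.491 × 24.308 ≈ 84.859 μg/dL.

84.9 μg/dL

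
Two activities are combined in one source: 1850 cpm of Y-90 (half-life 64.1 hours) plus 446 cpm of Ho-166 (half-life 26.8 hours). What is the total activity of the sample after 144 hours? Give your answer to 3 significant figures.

401 cpm

Y-90: 1850 × (1/2)^(144/64.1) = 1850 × (1/2)^2.2465 ≈ 389.86 cpm.
Ho-166: 446 × (1/2)^(144/26.8) = 446 × (1/2)^5.3731 ≈ 10.761 cpm.
Total = 389.86 + 10.761 ≈ 400.62 cpm.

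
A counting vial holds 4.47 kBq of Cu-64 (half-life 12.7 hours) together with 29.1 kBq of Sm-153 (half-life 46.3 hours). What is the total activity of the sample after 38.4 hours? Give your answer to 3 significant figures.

Cu-64: 4.47 × (1/2)^(38.4/12.7) = 4.47 × (1/2)^3.0236 ≈ 0.54968 kBq.
Sm-153: 29.1 × (1/2)^(38.4/46.3) = 29.1 × (1/2)^0.82937 ≈ 16.377 kBq.
Total = 0.54968 + 16.377 ≈ 16.926 kBq.

16.9 kBq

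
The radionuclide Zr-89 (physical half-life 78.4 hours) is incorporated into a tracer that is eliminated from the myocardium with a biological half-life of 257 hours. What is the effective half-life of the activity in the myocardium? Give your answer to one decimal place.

60.1 hours

1/t_eff = 1/t_phys + 1/t_biol = 1/78.4 + 1/257 = 0.016646 per hour.
t_eff = 78.4 × 257 / (78.4 + 257) ≈ 60.074 hours.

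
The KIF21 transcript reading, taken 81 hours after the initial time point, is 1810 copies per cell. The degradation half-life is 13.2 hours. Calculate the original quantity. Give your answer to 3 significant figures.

Number of half-lives elapsed: n = 81/13.2 ≈ 6.1364.
A₀ = A × 2^n = 1810 × 2^6.1364 = 1810 × 70.344 ≈ 127320 copies per cell.

127000 copies per cell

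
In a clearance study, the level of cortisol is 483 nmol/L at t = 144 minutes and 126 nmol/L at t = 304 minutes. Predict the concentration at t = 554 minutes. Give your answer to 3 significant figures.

15.4 nmol/L

Over Δt = 304 − 144 = 160 minutes, the level fell by a factor of 483/126 ≈ 3.8333.
n = log₂(3.8333) ≈ 1.9386 half-lives, so t½ = 160/1.9386 ≈ 82.534 minutes.
From t = 304 to t = 554: 126 × (1/2)^((554−304)/82.534) ≈ 15.436 nmol/L.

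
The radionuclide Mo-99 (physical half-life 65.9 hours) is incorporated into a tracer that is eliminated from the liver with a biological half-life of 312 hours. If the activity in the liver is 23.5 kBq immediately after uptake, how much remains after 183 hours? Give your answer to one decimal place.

1/t_eff = 1/t_phys + 1/t_biol = 1/65.9 + 1/312 = 0.01838 per hour.
t_eff = 65.9 × 312 / (65.9 + 312) ≈ 54.408 hours.
Remaining = 23.5 × (1/2)^(183/54.408) = 23.5 × (1/2)^3.3635 ≈ 2.2833 kBq.

2.3 kBq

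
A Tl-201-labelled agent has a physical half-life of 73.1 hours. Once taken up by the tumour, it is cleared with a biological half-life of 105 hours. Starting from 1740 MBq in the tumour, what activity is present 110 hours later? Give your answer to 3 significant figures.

1/t_eff = 1/t_phys + 1/t_biol = 1/73.1 + 1/105 = 0.023204 per hour.
t_eff = 73.1 × 105 / (73.1 + 105) ≈ 43.097 hours.
Remaining = 1740 × (1/2)^(110/43.097) = 1740 × (1/2)^2.5524 ≈ 296.62 MBq.

297 MBq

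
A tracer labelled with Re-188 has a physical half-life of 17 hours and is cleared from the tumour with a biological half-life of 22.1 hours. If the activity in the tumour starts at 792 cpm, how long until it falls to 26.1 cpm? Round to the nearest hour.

1/t_eff = 1/t_phys + 1/t_biol = 1/17 + 1/22.1 = 0.10407 per hour.
t_eff = 17 × 22.1 / (17 + 22.1) ≈ 9.6087 hours.
n = log₂(792/26.1) ≈ 4.9234; t = 4.9234 × 9.6087 ≈ 47.307 hours.

47 hours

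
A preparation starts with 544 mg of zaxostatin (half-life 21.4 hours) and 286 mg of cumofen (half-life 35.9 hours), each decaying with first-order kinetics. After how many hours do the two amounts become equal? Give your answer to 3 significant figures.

49.1 hours

Set 544·(1/2)^(t/21.4) = 286·(1/2)^(t/35.9).
Taking log₂: log₂(544/286) = t·(1/21.4 − 1/35.9).
log₂(1.9021) = 0.92759; 1/21.4 − 1/35.9 = 0.018874.
t = 0.92759 / 0.018874 ≈ 49.147 hours.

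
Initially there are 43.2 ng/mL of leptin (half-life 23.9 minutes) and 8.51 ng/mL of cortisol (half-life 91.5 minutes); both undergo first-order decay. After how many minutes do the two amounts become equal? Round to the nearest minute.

Set 43.2·(1/2)^(t/23.9) = 8.51·(1/2)^(t/91.5).
Taking log₂: log₂(43.2/8.51) = t·(1/23.9 − 1/91.5).
log₂(5.0764) = 2.3438; 1/23.9 − 1/91.5 = 0.030912.
t = 2.3438 / 0.030912 ≈ 75.822 minutes.

76 minutes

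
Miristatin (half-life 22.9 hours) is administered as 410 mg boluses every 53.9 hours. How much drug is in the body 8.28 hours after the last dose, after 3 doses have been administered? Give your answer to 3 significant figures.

394 mg

The 3 doses were given 116.08, 62.18, 8.28 hours ago.
Total = 410·(1/2)^(116.08/22.9) + 410·(1/2)^(62.18/22.9) + 410·(1/2)^(8.28/22.9)
      = 12.214 + 62.431 + 319.11 ≈ 393.75 mg.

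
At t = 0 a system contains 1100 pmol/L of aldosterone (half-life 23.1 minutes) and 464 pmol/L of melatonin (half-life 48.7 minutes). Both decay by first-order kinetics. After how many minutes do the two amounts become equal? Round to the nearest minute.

Set 1100·(1/2)^(t/23.1) = 464·(1/2)^(t/48.7).
Taking log₂: log₂(1100/464) = t·(1/23.1 − 1/48.7).
log₂(2.3707) = 1.2453; 1/23.1 − 1/48.7 = 0.022756.
t = 1.2453 / 0.022756 ≈ 54.724 minutes.

55 minutes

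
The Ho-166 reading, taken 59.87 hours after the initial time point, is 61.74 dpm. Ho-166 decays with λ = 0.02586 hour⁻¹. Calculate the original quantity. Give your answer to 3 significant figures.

290 dpm

t½ = ln 2 / λ = 0.69315 / 0.02586 ≈ 26.804 hours.
Number of half-lives elapsed: n = 59.87/26.804 ≈ 2.2336.
A₀ = A × 2^n = 61.74 × 2^2.2336 = 61.74 × 4.7032 ≈ 290.37 dpm.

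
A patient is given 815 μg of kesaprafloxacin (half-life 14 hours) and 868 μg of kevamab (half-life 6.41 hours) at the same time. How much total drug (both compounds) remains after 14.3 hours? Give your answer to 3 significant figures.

kesaprafloxacin: 815 × (1/2)^(14.3/14) = 815 × (1/2)^1.0214 ≈ 401.49 μg.
kevamab: 868 × (1/2)^(14.3/6.41) = 868 × (1/2)^2.2309 ≈ 184.91 μg.
Total = 401.49 + 184.91 ≈ 586.4 μg.

586 μg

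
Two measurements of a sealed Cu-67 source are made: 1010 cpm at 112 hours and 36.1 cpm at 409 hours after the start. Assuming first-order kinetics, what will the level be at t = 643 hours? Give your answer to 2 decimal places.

Over Δt = 409 − 112 = 297 hours, the level fell by a factor of 1010/36.1 ≈ 27.978.
n = log₂(27.978) ≈ 4.8062 half-lives, so t½ = 297/4.8062 ≈ 61.795 hours.
From t = 409 to t = 643: 36.1 × (1/2)^((643−409)/61.795) ≈ 2.6157 cpm.

2.62 cpm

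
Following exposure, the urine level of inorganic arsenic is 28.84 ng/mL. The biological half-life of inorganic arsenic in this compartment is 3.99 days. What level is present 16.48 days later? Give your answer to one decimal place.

Number of half-lives: n = 16.48/3.99 ≈ 4.1303.
Remaining = 28.84 × (1/2)^4.1303 = 28.84 × 0.057102 ≈ 1.6468 ng/mL.

1.6 ng/mL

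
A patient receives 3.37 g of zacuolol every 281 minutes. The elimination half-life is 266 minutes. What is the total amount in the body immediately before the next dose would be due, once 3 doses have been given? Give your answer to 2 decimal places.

2.77 g

The 3 doses were given 843, 562, 281 minutes ago.
Total = 3.37·(1/2)^(843/266) + 3.37·(1/2)^(562/266) + 3.37·(1/2)^(281/266)
      = 0.37464 + 0.77915 + 1.6204 ≈ 2.7742 g.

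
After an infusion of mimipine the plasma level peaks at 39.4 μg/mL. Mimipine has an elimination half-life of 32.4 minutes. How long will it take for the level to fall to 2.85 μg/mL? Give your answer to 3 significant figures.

123 minutes

Fraction remaining = 2.85/39.4 ≈ 0.072335.
n = log₂(39.4/2.85) = ln(13.825)/ln 2 ≈ 3.7892 half-lives.
t = n × t½ = 3.7892 × 32.4 ≈ 122.77 minutes.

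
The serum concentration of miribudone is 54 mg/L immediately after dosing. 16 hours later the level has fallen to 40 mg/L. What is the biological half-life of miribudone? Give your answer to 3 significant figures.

37.0 hours

A/A₀ = 40/54 ≈ 0.74074.
n = log₂(1.35) ≈ 0.43296 half-lives elapsed in 16 hours.
t½ = 16/0.43296 ≈ 36.955 hours.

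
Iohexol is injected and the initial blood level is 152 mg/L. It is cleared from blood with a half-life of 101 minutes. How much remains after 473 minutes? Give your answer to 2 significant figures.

Number of half-lives: n = 473/101 ≈ 4.6832.
Remaining = 152 × (1/2)^4.6832 = 152 × 0.038925 ≈ 5.9166 mg/L.

5.9 mg/L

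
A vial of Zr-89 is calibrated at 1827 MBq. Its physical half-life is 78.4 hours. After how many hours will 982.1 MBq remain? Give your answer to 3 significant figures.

70.2 hours

Fraction remaining = 982.1/1827 ≈ 0.53755.
n = log₂(1827/982.1) = ln(1.8603)/ln 2 ≈ 0.89553 half-lives.
t = n × t½ = 0.89553 × 78.4 ≈ 70.21 hours.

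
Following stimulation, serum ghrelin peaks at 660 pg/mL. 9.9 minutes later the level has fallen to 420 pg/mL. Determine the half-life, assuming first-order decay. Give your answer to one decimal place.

15.2 minutes

A/A₀ = 420/660 ≈ 0.63636.
n = log₂(1.5714) ≈ 0.65208 half-lives elapsed in 9.9 minutes.
t½ = 9.9/0.65208 ≈ 15.182 minutes.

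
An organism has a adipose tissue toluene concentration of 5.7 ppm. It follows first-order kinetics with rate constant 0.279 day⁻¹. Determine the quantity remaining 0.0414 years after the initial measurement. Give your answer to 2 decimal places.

0.08 ppm

t½ = ln 2 / λ = 0.69315 / 0.279 ≈ 2.4844 days.
Convert the elapsed time: 0.0414 years = 15.111 days.
Number of half-lives: n = 15.111/2.4844 ≈ 6.0824.
Remaining = 5.7 × (1/2)^6.0824 = 5.7 × 0.014758 ≈ 0.084121 ppm.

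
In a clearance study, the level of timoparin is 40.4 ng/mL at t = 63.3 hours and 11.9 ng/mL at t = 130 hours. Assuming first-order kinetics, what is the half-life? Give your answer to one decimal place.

Over Δt = 130 − 63.3 = 66.7 hours, the level fell by a factor of 40.4/11.9 ≈ 3.395.
n = log₂(3.395) ≈ 1.7634 half-lives, so t½ = 66.7/1.7634 ≈ 37.825 hours.

37.8 hours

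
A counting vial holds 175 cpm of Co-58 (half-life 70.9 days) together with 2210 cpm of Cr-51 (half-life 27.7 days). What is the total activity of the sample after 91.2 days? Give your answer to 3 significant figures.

Co-58: 175 × (1/2)^(91.2/70.9) = 175 × (1/2)^1.2863 ≈ 71.749 cpm.
Cr-51: 2210 × (1/2)^(91.2/27.7) = 2210 × (1/2)^3.2924 ≈ 225.57 cpm.
Total = 71.749 + 225.57 ≈ 297.32 cpm.

297 cpm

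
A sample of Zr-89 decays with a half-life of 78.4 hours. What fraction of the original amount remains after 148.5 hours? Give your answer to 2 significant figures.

n = 148.5/78.4 ≈ 1.8941 half-lives.
Fraction remaining = (1/2)^1.8941 ≈ 0.26904.

0.27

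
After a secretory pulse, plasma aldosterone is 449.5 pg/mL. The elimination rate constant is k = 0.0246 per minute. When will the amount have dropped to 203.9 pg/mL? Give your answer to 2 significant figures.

32 minutes

t½ = ln 2 / k = 0.69315 / 0.0246 ≈ 28.177 minutes.
Fraction remaining = 203.9/449.5 ≈ 0.45362.
n = log₂(449.5/203.9) = ln(2.2045)/ln 2 ≈ 1.1405 half-lives.
t = n × t½ = 1.1405 × 28.177 ≈ 32.134 minutes.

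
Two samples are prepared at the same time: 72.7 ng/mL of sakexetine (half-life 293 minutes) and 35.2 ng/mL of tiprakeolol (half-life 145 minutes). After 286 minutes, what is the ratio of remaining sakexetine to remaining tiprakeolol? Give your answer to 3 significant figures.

sakexetine: 72.7 × (1/2)^(286/293) = 72.7 × (1/2)^0.97611 ≈ 36.957 ng/mL.
tiprakeolol: 35.2 × (1/2)^(286/145) = 35.2 × (1/2)^1.9724 ≈ 8.9699 ng/mL.
Ratio ≈ 36.957 / 8.9699 ≈ 4.1201.

4.12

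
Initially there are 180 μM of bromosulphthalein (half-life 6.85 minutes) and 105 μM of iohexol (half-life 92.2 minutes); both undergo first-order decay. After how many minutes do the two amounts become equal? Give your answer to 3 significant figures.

Set 180·(1/2)^(t/6.85) = 105·(1/2)^(t/92.2).
Taking log₂: log₂(180/105) = t·(1/6.85 − 1/92.2).
log₂(1.7143) = 0.77761; 1/6.85 − 1/92.2 = 0.13514.
t = 0.77761 / 0.13514 ≈ 5.7541 minutes.

5.75 minutes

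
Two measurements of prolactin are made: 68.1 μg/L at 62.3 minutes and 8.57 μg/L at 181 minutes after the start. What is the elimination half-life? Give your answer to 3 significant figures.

Over Δt = 181 − 62.3 = 118.7 minutes, the level fell by a factor of 68.1/8.57 ≈ 7.9463.
n = log₂(7.9463) ≈ 2.9903 half-lives, so t½ = 118.7/2.9903 ≈ 39.695 minutes.

39.7 minutes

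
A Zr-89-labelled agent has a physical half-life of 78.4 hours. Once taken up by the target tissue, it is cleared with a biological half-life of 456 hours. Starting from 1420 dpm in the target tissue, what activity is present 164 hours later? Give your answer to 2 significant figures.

1/t_eff = 1/t_phys + 1/t_biol = 1/78.4 + 1/456 = 0.014948 per hour.
t_eff = 78.4 × 456 / (78.4 + 456) ≈ 66.898 hours.
Remaining = 1420 × (1/2)^(164/66.898) = 1420 × (1/2)^2.4515 ≈ 259.61 dpm.

260 dpm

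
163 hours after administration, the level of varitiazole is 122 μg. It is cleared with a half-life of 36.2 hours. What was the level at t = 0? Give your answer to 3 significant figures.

2770 μg

Number of half-lives elapsed: n = 163/36.2 ≈ 4.5028.
A₀ = A × 2^n = 122 × 2^4.5028 = 122 × 22.671 ≈ 2765.8 μg.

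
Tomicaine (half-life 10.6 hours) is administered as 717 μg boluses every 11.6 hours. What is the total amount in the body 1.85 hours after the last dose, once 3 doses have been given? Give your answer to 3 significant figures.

1070 μg

The 3 doses were given 25.05, 13.45, 1.85 hours ago.
Total = 717·(1/2)^(25.05/10.6) + 717·(1/2)^(13.45/10.6) + 717·(1/2)^(1.85/10.6)
      = 139.36 + 297.54 + 635.3 ≈ 1072.2 μg.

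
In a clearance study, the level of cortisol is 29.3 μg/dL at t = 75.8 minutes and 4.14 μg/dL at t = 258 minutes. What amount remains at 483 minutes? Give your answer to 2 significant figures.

Over Δt = 258 − 75.8 = 182.2 minutes, the level fell by a factor of 29.3/4.14 ≈ 7.0773.
n = log₂(7.0773) ≈ 2.8232 half-lives, so t½ = 182.2/2.8232 ≈ 64.537 minutes.
From t = 258 to t = 483: 4.14 × (1/2)^((483−258)/64.537) ≈ 0.3694 μg/dL.

0.37 μg/dL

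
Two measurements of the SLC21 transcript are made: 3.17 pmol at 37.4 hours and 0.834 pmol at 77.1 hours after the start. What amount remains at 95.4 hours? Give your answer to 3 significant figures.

0.451 pmol

Over Δt = 77.1 − 37.4 = 39.7 hours, the level fell by a factor of 3.17/0.834 ≈ 3.801.
n = log₂(3.801) ≈ 1.9264 half-lives, so t½ = 39.7/1.9264 ≈ 20.609 hours.
From t = 77.1 to t = 95.4: 0.834 × (1/2)^((95.4−77.1)/20.609) ≈ 0.45067 pmol.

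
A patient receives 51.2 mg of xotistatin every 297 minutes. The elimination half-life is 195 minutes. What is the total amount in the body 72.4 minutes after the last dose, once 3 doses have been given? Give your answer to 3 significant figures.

The 3 doses were given 666.4, 369.4, 72.4 minutes ago.
Total = 51.2·(1/2)^(666.4/195) + 51.2·(1/2)^(369.4/195) + 51.2·(1/2)^(72.4/195)
      = 4.792 + 13.772 + 39.582 ≈ 58.147 mg.

58.1 mg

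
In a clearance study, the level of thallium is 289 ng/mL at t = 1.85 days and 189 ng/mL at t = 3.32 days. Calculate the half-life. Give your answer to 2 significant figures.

Over Δt = 3.32 − 1.85 = 1.47 days, the level fell by a factor of 289/189 ≈ 1.5291.
n = log₂(1.5291) ≈ 0.61268 half-lives, so t½ = 1.47/0.61268 ≈ 2.3993 days.

2.4 days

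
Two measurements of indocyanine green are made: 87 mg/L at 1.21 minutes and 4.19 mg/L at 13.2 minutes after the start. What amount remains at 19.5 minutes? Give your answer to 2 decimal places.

Over Δt = 13.2 − 1.21 = 11.99 minutes, the level fell by a factor of 87/4.19 ≈ 20.764.
n = log₂(20.764) ≈ 4.376 half-lives, so t½ = 11.99/4.376 ≈ 2.7399 minutes.
From t = 13.2 to t = 19.5: 4.19 × (1/2)^((19.5−13.2)/2.7399) ≈ 0.85124 mg/L.

0.85 mg/L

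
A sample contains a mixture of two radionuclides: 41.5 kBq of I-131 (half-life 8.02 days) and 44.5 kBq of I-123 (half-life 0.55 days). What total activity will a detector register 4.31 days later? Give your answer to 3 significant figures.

I-131: 41.5 × (1/2)^(4.31/8.02) = 41.5 × (1/2)^0.53741 ≈ 28.594 kBq.
I-123: 44.5 × (1/2)^(4.31/0.55) = 44.5 × (1/2)^7.8364 ≈ 0.19471 kBq.
Total = 28.594 + 0.19471 ≈ 28.789 kBq.

28.8 kBq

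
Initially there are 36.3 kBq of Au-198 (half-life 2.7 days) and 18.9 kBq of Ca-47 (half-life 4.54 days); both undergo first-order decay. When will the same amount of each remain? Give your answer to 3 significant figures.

6.27 days

Set 36.3·(1/2)^(t/2.7) = 18.9·(1/2)^(t/4.54).
Taking log₂: log₂(36.3/18.9) = t·(1/2.7 − 1/4.54).
log₂(1.9206) = 0.94158; 1/2.7 − 1/4.54 = 0.15011.
t = 0.94158 / 0.15011 ≈ 6.2728 days.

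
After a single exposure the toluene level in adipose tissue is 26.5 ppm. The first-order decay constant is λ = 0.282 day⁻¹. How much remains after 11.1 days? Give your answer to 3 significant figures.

1.16 ppm

t½ = ln 2 / λ = 0.69315 / 0.282 ≈ 2.458 days.
Number of half-lives: n = 11.1/2.458 ≈ 4.5159.
Remaining = 26.5 × (1/2)^4.5159 = 26.5 × 0.043709 ≈ 1.1583 ppm.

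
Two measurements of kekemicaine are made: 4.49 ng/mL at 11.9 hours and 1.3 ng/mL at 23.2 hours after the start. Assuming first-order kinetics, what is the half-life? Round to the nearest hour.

Over Δt = 23.2 − 11.9 = 11.3 hours, the level fell by a factor of 4.49/1.3 ≈ 3.4538.
n = log₂(3.4538) ≈ 1.7882 half-lives, so t½ = 11.3/1.7882 ≈ 6.3192 hours.

6 hours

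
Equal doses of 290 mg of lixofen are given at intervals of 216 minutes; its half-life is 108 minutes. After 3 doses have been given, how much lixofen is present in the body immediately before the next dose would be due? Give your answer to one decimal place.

95.2 mg

The 3 doses were given 648, 432, 216 minutes ago.
Total = 290·(1/2)^(648/108) + 290·(1/2)^(432/108) + 290·(1/2)^(216/108)
      = 4.5312 + 18.125 + 72.5 ≈ 95.156 mg.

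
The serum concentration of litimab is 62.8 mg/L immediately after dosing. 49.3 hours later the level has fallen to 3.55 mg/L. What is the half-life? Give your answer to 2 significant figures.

12 hours

A/A₀ = 3.55/62.8 ≈ 0.056529.
n = log₂(17.69) ≈ 4.1449 half-lives elapsed in 49.3 hours.
t½ = 49.3/4.1449 ≈ 11.894 hours.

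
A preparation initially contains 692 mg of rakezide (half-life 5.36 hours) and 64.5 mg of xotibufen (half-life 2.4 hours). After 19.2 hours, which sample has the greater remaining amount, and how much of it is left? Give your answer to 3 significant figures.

rakezide: 692 × (1/2)^3.5821 ≈ 57.782 mg.
xotibufen: 64.5 × (1/2)^8 ≈ 0.25195 mg.
Rakezide has more remaining, at ≈ 57.782 mg.

rakezide, 57.8 mg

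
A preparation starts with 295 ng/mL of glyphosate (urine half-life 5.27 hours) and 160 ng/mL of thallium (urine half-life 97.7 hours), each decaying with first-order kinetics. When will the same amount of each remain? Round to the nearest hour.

Set 295·(1/2)^(t/5.27) = 160·(1/2)^(t/97.7).
Taking log₂: log₂(295/160) = t·(1/5.27 − 1/97.7).
log₂(1.8438) = 0.88264; 1/5.27 − 1/97.7 = 0.17952.
t = 0.88264 / 0.17952 ≈ 4.9167 hours.

5 hours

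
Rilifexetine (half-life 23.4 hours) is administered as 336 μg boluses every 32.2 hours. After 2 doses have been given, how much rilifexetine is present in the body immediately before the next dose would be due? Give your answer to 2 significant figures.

180 μg

The 2 doses were given 64.4, 32.2 hours ago.
Total = 336·(1/2)^(64.4/23.4) + 336·(1/2)^(32.2/23.4)
      = 49.873 + 129.45 ≈ 179.32 μg.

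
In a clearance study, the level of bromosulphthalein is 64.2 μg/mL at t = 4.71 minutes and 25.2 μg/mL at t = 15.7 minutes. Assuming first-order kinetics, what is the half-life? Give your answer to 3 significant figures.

Over Δt = 15.7 − 4.71 = 10.99 minutes, the level fell by a factor of 64.2/25.2 ≈ 2.5476.
n = log₂(2.5476) ≈ 1.3491 half-lives, so t½ = 10.99/1.3491 ≈ 8.1459 minutes.

8.15 minutes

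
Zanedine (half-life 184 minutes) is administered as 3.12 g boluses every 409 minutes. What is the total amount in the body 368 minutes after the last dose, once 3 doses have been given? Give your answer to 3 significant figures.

0.983 g

The 3 doses were given 1186, 777, 368 minutes ago.
Total = 3.12·(1/2)^(1186/184) + 3.12·(1/2)^(777/184) + 3.12·(1/2)^(368/184)
      = 0.035795 + 0.16709 + 0.78 ≈ 0.98289 g.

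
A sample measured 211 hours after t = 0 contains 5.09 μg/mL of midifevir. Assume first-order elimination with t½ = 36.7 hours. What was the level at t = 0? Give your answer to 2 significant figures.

270 μg/mL

Number of half-lives elapsed: n = 211/36.7 ≈ 5.7493.
A₀ = A × 2^n = 5.09 × 2^5.7493 = 5.09 × 53.792 ≈ 273.8 μg/mL.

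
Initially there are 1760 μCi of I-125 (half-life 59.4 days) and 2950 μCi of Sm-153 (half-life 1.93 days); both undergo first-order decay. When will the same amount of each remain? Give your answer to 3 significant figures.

1.49 days

Set 1760·(1/2)^(t/59.4) = 2950·(1/2)^(t/1.93).
Taking log₂: log₂(1760/2950) = t·(1/59.4 − 1/1.93).
log₂(0.59661) = -0.74514; 1/59.4 − 1/1.93 = -0.5013.
t = -0.74514 / -0.5013 ≈ 1.4864 days.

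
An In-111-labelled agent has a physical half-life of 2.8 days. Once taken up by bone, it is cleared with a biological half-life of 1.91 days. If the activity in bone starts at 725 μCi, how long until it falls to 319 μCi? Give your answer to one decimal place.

1.3 days

1/t_eff = 1/t_phys + 1/t_biol = 1/2.8 + 1/1.91 = 0.8807 per day.
t_eff = 2.8 × 1.91 / (2.8 + 1.91) ≈ 1.1355 days.
n = log₂(725/319) ≈ 1.1844; t = 1.1844 × 1.1355 ≈ 1.3449 days.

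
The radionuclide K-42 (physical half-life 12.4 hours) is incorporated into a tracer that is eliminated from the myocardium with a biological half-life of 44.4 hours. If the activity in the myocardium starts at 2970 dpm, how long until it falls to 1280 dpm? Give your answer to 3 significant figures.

11.8 hours

1/t_eff = 1/t_phys + 1/t_biol = 1/12.4 + 1/44.4 = 0.10317 per hour.
t_eff = 12.4 × 44.4 / (12.4 + 44.4) ≈ 9.693 hours.
n = log₂(2970/1280) ≈ 1.2143; t = 1.2143 × 9.693 ≈ 11.77 hours.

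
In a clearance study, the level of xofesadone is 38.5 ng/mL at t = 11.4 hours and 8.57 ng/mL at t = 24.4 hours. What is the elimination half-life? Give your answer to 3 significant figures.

6.00 hours

Over Δt = 24.4 − 11.4 = 13 hours, the level fell by a factor of 38.5/8.57 ≈ 4.4924.
n = log₂(4.4924) ≈ 2.1675 half-lives, so t½ = 13/2.1675 ≈ 5.9977 hours.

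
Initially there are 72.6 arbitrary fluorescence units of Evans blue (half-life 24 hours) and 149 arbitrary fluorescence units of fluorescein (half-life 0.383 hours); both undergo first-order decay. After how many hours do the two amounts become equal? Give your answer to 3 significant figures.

0.404 hours

Set 72.6·(1/2)^(t/24) = 149·(1/2)^(t/0.383).
Taking log₂: log₂(72.6/149) = t·(1/24 − 1/0.383).
log₂(0.48725) = -1.0373; 1/24 − 1/0.383 = -2.5693.
t = -1.0373 / -2.5693 ≈ 0.40372 hours.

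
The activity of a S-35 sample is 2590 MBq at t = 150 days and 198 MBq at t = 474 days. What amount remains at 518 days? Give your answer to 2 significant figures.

140 MBq

Over Δt = 474 − 150 = 324 days, the level fell by a factor of 2590/198 ≈ 13.081.
n = log₂(13.081) ≈ 3.7094 half-lives, so t½ = 324/3.7094 ≈ 87.346 days.
From t = 474 to t = 518: 198 × (1/2)^((518−474)/87.346) ≈ 139.64 MBq.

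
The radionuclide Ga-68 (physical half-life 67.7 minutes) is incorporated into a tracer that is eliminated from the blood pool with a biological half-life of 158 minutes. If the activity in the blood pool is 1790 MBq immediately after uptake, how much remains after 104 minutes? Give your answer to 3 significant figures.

391 MBq

1/t_eff = 1/t_phys + 1/t_biol = 1/67.7 + 1/158 = 0.0211 per minute.
t_eff = 67.7 × 158 / (67.7 + 158) ≈ 47.393 minutes.
Remaining = 1790 × (1/2)^(104/47.393) = 1790 × (1/2)^2.1944 ≈ 391.08 MBq.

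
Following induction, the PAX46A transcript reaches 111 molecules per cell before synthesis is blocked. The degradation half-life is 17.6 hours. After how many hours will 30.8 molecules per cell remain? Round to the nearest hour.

Fraction remaining = 30.8/111 ≈ 0.27748.
n = log₂(111/30.8) = ln(3.6039)/ln 2 ≈ 1.8496 half-lives.
t = n × t½ = 1.8496 × 17.6 ≈ 32.552 hours.

33 hours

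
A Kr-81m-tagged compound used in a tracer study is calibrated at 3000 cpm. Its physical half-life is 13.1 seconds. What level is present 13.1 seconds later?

Elapsed time is 1 half-life (13.1/13.1).
Each half-life halves the amount: 3000 × (1/2)^1 = 3000/2 = 1500 cpm.

1500 cpm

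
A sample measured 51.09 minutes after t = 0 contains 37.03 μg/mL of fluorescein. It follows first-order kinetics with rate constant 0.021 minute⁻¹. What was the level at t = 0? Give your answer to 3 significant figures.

t½ = ln 2 / λ = 0.69315 / 0.021 ≈ 33.007 minutes.
Number of half-lives elapsed: n = 51.09/33.007 ≈ 1.5479.
A₀ = A × 2^n = 37.03 × 2^1.5479 = 37.03 × 2.9238 ≈ 108.27 μg/mL.

108 μg/mL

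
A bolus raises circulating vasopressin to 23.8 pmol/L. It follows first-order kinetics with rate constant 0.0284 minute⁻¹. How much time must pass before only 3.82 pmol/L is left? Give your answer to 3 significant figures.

t½ = ln 2 / k = 0.69315 / 0.0284 ≈ 24.407 minutes.
Fraction remaining = 3.82/23.8 ≈ 0.1605.
n = log₂(23.8/3.82) = ln(6.2304)/ln 2 ≈ 2.6393 half-lives.
t = n × t½ = 2.6393 × 24.407 ≈ 64.417 minutes.

64.4 minutes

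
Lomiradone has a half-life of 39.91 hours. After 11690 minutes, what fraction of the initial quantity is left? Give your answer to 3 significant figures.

0.0339

11690 minutes = 194.833 hours.
n = 194.833/39.91 ≈ 4.8818 half-lives.
Fraction remaining = (1/2)^4.8818 ≈ 0.033918.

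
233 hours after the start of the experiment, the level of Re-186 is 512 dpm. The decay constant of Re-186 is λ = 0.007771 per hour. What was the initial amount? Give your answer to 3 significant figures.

3130 dpm

t½ = ln 2 / λ = 0.69315 / 0.007771 ≈ 89.197 hours.
Number of half-lives elapsed: n = 233/89.197 ≈ 2.6122.
A₀ = A × 2^n = 512 × 2^2.6122 = 512 × 6.1144 ≈ 3130.6 dpm.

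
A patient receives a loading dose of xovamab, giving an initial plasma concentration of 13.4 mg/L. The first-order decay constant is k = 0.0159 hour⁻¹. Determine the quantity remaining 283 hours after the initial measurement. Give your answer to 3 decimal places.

0.149 mg/L

t½ = ln 2 / k = 0.69315 / 0.0159 ≈ 43.594 hours.
Number of half-lives: n = 283/43.594 ≈ 6.4917.
Remaining = 13.4 × (1/2)^6.4917 = 13.4 × 0.011112 ≈ 0.14891 mg/L.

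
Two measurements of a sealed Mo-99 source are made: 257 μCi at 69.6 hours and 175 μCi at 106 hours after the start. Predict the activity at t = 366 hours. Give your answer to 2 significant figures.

11 μCi

Over Δt = 106 − 69.6 = 36.4 hours, the level fell by a factor of 257/175 ≈ 1.4686.
n = log₂(1.4686) ≈ 0.55441 half-lives, so t½ = 36.4/0.55441 ≈ 65.655 hours.
From t = 106 to t = 366: 175 × (1/2)^((366−106)/65.655) ≈ 11.244 μCi.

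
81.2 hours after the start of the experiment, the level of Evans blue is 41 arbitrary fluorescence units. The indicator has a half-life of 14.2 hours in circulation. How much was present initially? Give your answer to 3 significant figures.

2160 arbitrary fluorescence units

Number of half-lives elapsed: n = 81.2/14.2 ≈ 5.7183.
A₀ = A × 2^n = 41 × 2^5.7183 = 41 × 52.648 ≈ 2158.6 arbitrary fluorescence units.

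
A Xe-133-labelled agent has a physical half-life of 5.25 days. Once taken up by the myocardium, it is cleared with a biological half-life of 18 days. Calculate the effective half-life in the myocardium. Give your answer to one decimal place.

1/t_eff = 1/t_phys + 1/t_biol = 1/5.25 + 1/18 = 0.24603 per day.
t_eff = 5.25 × 18 / (5.25 + 18) ≈ 4.0645 days.

4.1 days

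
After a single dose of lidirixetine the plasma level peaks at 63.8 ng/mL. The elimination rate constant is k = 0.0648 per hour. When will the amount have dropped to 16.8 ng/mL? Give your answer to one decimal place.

20.6 hours

t½ = ln 2 / k = 0.69315 / 0.0648 ≈ 10.697 hours.
Fraction remaining = 16.8/63.8 ≈ 0.26332.
n = log₂(63.8/16.8) = ln(3.7976)/ln 2 ≈ 1.9251 half-lives.
t = n × t½ = 1.9251 × 10.697 ≈ 20.592 hours.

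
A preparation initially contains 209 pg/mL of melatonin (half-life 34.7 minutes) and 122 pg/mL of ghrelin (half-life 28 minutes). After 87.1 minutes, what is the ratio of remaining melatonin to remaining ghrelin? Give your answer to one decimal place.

melatonin: 209 × (1/2)^(87.1/34.7) = 209 × (1/2)^2.5101 ≈ 36.689 pg/mL.
ghrelin: 122 × (1/2)^(87.1/28) = 122 × (1/2)^3.1107 ≈ 14.123 pg/mL.
Ratio ≈ 36.689 / 14.123 ≈ 2.5977.

2.6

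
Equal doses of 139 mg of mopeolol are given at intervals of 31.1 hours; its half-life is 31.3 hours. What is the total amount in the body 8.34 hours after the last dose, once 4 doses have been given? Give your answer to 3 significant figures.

The 4 doses were given 101.64, 70.54, 39.44, 8.34 hours ago.
Total = 139·(1/2)^(101.64/31.3) + 139·(1/2)^(70.54/31.3) + 139·(1/2)^(39.44/31.3) + 139·(1/2)^(8.34/31.3)
      = 14.638 + 29.147 + 58.036 + 115.56 ≈ 217.38 mg.

217 mg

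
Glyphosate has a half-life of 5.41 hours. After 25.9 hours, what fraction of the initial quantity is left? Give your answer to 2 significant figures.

n = 25.9/5.41 ≈ 4.7874 half-lives.
Fraction remaining = (1/2)^4.7874 ≈ 0.036211.

0.036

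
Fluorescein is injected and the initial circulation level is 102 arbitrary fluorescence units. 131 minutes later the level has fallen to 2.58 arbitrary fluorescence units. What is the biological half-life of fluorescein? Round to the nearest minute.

25 minutes

A/A₀ = 2.58/102 ≈ 0.025294.
n = log₂(39.535) ≈ 5.3051 half-lives elapsed in 131 minutes.
t½ = 131/5.3051 ≈ 24.693 minutes.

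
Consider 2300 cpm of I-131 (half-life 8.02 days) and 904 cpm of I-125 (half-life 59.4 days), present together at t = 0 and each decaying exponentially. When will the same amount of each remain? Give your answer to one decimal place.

Set 2300·(1/2)^(t/8.02) = 904·(1/2)^(t/59.4).
Taking log₂: log₂(2300/904) = t·(1/8.02 − 1/59.4).
log₂(2.5442) = 1.3472; 1/8.02 − 1/59.4 = 0.10785.
t = 1.3472 / 0.10785 ≈ 12.491 days.

12.5 days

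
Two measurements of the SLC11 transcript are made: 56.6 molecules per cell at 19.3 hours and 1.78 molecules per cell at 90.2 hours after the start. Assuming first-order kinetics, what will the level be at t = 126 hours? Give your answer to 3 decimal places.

Over Δt = 90.2 − 19.3 = 70.9 hours, the level fell by a factor of 56.6/1.78 ≈ 31.798.
n = log₂(31.798) ≈ 4.9909 half-lives, so t½ = 70.9/4.9909 ≈ 14.206 hours.
From t = 90.2 to t = 126: 1.78 × (1/2)^((126−90.2)/14.206) ≈ 0.31032 molecules per cell.

0.310 molecules per cell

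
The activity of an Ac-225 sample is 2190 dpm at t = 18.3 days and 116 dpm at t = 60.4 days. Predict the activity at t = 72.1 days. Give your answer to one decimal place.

Over Δt = 60.4 − 18.3 = 42.1 days, the level fell by a factor of 2190/116 ≈ 18.879.
n = log₂(18.879) ≈ 4.2387 half-lives, so t½ = 42.1/4.2387 ≈ 9.9322 days.
From t = 60.4 to t = 72.1: 116 × (1/2)^((72.1−60.4)/9.9322) ≈ 51.268 dpm.

51.3 dpm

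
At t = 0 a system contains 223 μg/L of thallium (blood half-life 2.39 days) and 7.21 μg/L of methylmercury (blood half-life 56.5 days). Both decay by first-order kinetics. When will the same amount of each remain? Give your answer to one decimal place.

Set 223·(1/2)^(t/2.39) = 7.21·(1/2)^(t/56.5).
Taking log₂: log₂(223/7.21) = t·(1/2.39 − 1/56.5).
log₂(30.929) = 4.9509; 1/2.39 − 1/56.5 = 0.40071.
t = 4.9509 / 0.40071 ≈ 12.355 days.

12.4 days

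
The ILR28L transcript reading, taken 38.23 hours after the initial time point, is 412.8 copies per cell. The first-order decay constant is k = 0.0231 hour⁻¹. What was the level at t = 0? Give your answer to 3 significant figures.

t½ = ln 2 / k = 0.69315 / 0.0231 ≈ 30.006 hours.
Number of half-lives elapsed: n = 38.23/30.006 ≈ 1.2741.
A₀ = A × 2^n = 412.8 × 2^1.2741 = 412.8 × 2.4184 ≈ 998.32 copies per cell.

998 copies per cell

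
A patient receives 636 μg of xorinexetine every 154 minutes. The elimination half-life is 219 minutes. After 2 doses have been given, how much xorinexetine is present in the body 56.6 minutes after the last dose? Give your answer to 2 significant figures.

860 μg

The 2 doses were given 210.6, 56.6 minutes ago.
Total = 636·(1/2)^(210.6/219) + 636·(1/2)^(56.6/219)
      = 326.57 + 531.69 ≈ 858.26 μg.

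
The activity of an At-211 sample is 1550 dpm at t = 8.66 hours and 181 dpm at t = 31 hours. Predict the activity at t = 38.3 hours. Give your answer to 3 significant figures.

Over Δt = 31 − 8.66 = 22.34 hours, the level fell by a factor of 1550/181 ≈ 8.5635.
n = log₂(8.5635) ≈ 3.0982 half-lives, so t½ = 22.34/3.0982 ≈ 7.2106 hours.
From t = 31 to t = 38.3: 181 × (1/2)^((38.3−31)/7.2106) ≈ 89.726 dpm.

89.7 dpm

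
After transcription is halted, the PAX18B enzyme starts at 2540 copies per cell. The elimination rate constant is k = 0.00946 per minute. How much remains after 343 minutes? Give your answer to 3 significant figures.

99.0 copies per cell

t½ = ln 2 / k = 0.69315 / 0.00946 ≈ 73.271 minutes.
Number of half-lives: n = 343/73.271 ≈ 4.6812.
Remaining = 2540 × (1/2)^4.6812 = 2540 × 0.038977 ≈ 99.002 copies per cell.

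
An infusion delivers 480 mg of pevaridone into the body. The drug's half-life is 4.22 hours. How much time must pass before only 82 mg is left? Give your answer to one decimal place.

10.8 hours

Fraction remaining = 82/480 ≈ 0.17083.
n = log₂(480/82) = ln(5.8537)/ln 2 ≈ 2.5493 half-lives.
t = n × t½ = 2.5493 × 4.22 ≈ 10.758 hours.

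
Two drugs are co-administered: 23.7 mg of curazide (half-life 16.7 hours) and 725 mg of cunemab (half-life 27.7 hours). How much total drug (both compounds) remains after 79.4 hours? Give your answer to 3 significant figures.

curazide: 23.7 × (1/2)^(79.4/16.7) = 23.7 × (1/2)^4.7545 ≈ 0.87802 mg.
cunemab: 725 × (1/2)^(79.4/27.7) = 725 × (1/2)^2.8664 ≈ 99.416 mg.
Total = 0.87802 + 99.416 ≈ 100.29 mg.

100 mg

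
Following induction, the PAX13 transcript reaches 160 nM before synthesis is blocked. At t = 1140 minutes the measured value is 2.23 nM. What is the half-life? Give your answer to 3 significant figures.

185 minutes

A/A₀ = 2.23/160 ≈ 0.013938.
n = log₂(71.749) ≈ 6.1649 half-lives elapsed in 1140 minutes.
t½ = 1140/6.1649 ≈ 184.92 minutes.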